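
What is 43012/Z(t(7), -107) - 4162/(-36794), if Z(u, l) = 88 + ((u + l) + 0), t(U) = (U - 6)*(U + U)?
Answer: -791281359/91985 ≈ -8602.3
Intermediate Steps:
t(U) = 2*U*(-6 + U) (t(U) = (-6 + U)*(2*U) = 2*U*(-6 + U))
Z(u, l) = 88 + l + u (Z(u, l) = 88 + ((l + u) + 0) = 88 + (l + u) = 88 + l + u)
43012/Z(t(7), -107) - 4162/(-36794) = 43012/(88 - 107 + 2*7*(-6 + 7)) - 4162/(-36794) = 43012/(88 - 107 + 2*7*1) - 4162*(-1/36794) = 43012/(88 - 107 + 14) + 2081/18397 = 43012/(-5) + 2081/18397 = 43012*(-⅕) + 2081/18397 = -43012/5 + 2081/18397 = -791281359/91985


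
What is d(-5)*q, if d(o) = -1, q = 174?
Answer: -174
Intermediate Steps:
d(-5)*q = -1*174 = -174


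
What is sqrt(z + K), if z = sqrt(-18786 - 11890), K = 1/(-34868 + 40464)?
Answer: sqrt(1399 + 15657608*I*sqrt(7669))/2798 ≈ 9.358 + 9.358*I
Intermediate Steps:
K = 1/5596 ≈ 0.00017870
z = 2*I*sqrt(7669) (z = sqrt(-30676) = 2*I*sqrt(7669) ≈ 175.15*I)
sqrt(z + K) = sqrt(2*I*sqrt(7669) + 1/5596) = sqrt(1/5596 + 2*I*sqrt(7669))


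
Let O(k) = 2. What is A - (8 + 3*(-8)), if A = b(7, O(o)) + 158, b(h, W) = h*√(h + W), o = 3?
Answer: 195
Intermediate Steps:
b(h, W) = h*√(W + h)
A = 179 (A = 7*√(2 + 7) + 158 = 7*√9 + 158 = 7*3 + 158 = 21 + 158 = 179)
A - (8 + 3*(-8)) = 179 - (8 + 3*(-8)) = 179 - (8 - 24) = 179 - 1*(-16) = 179 + 16 = 195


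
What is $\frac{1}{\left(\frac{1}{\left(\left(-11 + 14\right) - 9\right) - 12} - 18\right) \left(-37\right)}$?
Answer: $\frac{18}{12025} \approx 0.0014969$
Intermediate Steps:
$\frac{1}{\left(\frac{1}{\left(\left(-11 + 14\right) - 9\right) - 12} - 18\right) \left(-37\right)} = \frac{1}{\left(\frac{1}{\left(3 - 9\right) - 12} - 18\right) \left(-37\right)} = \frac{1}{\left(\frac{1}{-6 - 12} - 18\right) \left(-37\right)} = \frac{1}{\left(\frac{1}{-18} - 18\right) \left(-37\right)} = \frac{1}{\left(- \frac{1}{18} - 18\right) \left(-37\right)} = \frac{1}{\left(- \frac{325}{18}\right) \left(-37\right)} = \frac{1}{\frac{12025}{18}} = \frac{18}{12025}$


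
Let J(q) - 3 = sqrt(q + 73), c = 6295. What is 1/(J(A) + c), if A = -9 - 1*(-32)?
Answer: 3149/19832354 - sqrt(6)/9916177 ≈ 0.00015853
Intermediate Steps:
A = 23 (A = -9 + 32 = 23)
J(q) = 3 + sqrt(73 + q) (J(q) = 3 + sqrt(q + 73) = 3 + sqrt(73 + q))
1/(J(A) + c) = 1/((3 + sqrt(73 + 23)) + 6295) = 1/((3 + sqrt(96)) + 6295) = 1/((3 + 4*sqrt(6)) + 6295) = 1/(6298 + 4*sqrt(6))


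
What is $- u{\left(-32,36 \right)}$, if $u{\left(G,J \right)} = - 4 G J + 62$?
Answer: $-4670$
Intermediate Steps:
$u{\left(G,J \right)} = 62 - 4 G J$ ($u{\left(G,J \right)} = - 4 G J + 62 = 62 - 4 G J$)
$- u{\left(-32,36 \right)} = - (62 - \left(-128\right) 36) = - (62 + 4608) = \left(-1\right) 4670 = -4670$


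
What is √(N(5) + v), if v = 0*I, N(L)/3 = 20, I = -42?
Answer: 2*√15 ≈ 7.7460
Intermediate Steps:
N(L) = 60 (N(L) = 3*20 = 60)
v = 0 (v = 0*(-42) = 0)
√(N(5) + v) = √(60 + 0) = √60 = 2*√15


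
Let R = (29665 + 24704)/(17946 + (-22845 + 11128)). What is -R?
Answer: -54369/6229 ≈ -8.7284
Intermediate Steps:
R = 54369/6229 (R = 54369/(17946 - 11717) = 54369/6229 ≈ 8.7284)
-R = -1*54369/6229 = -54369/6229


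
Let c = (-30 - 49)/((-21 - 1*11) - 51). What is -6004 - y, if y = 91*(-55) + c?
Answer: -82996/83 ≈ -999.95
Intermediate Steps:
c = 79/83 (c = -79/((-21 - 11) - 51) = -79/(-32 - 51) = -79/(-83) = -79*(-1/83) = 79/83 ≈ 0.95181)
y = -415336/83 (y = 91*(-55) + 79/83 = -5005 + 79/83 = -415336/83 ≈ -5004.0)
-6004 - y = -6004 - 1*(-415336/83) = -6004 + 415336/83 = -82996/83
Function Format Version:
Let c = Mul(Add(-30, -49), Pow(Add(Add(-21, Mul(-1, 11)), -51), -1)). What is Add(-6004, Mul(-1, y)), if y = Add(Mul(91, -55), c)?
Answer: Rational(-82996, 83) ≈ -999.95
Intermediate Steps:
c = Rational(79, 83) (c = Mul(-79, Pow(Add(Add(-21, -11), -51), -1)) = Mul(-79, Pow(Add(-32, -51), -1)) = Mul(-79, Pow(-83, -1)) = Mul(-79, Rational(-1, 83)) = Rational(79, 83) ≈ 0.95181)
y = Rational(-415336, 83) (y = Add(Mul(91, -55), Rational(79, 83)) = Add(-5005, Rational(79, 83)) = Rational(-415336, 83) ≈ -5004.0)
Add(-6004, Mul(-1, y)) = Add(-6004, Mul(-1, Rational(-415336, 83))) = Add(-6004, Rational(415336, 83)) = Rational(-82996, 83)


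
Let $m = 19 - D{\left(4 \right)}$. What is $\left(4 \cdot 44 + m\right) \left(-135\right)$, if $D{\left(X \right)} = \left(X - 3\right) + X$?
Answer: $-25650$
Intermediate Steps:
$D{\left(X \right)} = -3 + 2 X$ ($D{\left(X \right)} = \left(-3 + X\right) + X = -3 + 2 X$)
$m = 14$ ($m = 19 - \left(-3 + 2 \cdot 4\right) = 19 - \left(-3 + 8\right) = 19 - 5 = 14$)
$\left(4 \cdot 44 + m\right) \left(-135\right) = \left(4 \cdot 44 + 14\right) \left(-135\right) = \left(176 + 14\right) \left(-135\right) = 190 \left(-135\right) = -25650$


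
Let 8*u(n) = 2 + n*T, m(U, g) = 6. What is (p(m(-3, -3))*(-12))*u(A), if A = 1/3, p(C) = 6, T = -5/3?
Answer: -13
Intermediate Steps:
T = -5/3 (T = -5*⅓ = -5/3 ≈ -1.6667)
A = ⅓ ≈ 0.33333
u(n) = ¼ - 5*n/24 (u(n) = (2 + n*(-5/3))/8 = (2 - 5*n/3)/8 = ¼ - 5*n/24)
(p(m(-3, -3))*(-12))*u(A) = (6*(-12))*(¼ - 5/24*⅓) = -72*(¼ - 5/72) = -72*13/72 = -13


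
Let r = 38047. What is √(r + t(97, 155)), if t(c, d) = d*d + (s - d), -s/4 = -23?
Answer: √62009 ≈ 249.02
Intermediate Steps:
s = 92 (s = -4*(-23) = 92)
t(c, d) = 92 + d² - d (t(c, d) = d*d + (92 - d) = d² + (92 - d) = 92 + d² - d)
√(r + t(97, 155)) = √(38047 + (92 + 155² - 1*155)) = √(38047 + (92 + 24025 - 155)) = √(38047 + 23962) = √62009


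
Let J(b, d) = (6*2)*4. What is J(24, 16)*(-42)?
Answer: -2016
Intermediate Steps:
J(b, d) = 48 (J(b, d) = 12*4 = 48)
J(24, 16)*(-42) = 48*(-42) = -2016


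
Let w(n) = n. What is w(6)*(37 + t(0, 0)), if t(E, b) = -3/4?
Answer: 435/2 ≈ 217.50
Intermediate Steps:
t(E, b) = -¾ (t(E, b) = -3*¼ = -¾)
w(6)*(37 + t(0, 0)) = 6*(37 - ¾) = 6*(145/4) = 435/2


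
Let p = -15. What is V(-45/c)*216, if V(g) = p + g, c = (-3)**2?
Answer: -4320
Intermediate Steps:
c = 9
V(g) = -15 + g
V(-45/c)*216 = (-15 - 45/9)*216 = (-15 - 45*1/9)*216 = (-15 - 5)*216 = -20*216 = -4320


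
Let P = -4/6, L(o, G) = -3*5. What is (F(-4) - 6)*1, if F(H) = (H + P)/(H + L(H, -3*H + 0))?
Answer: -328/57 ≈ -5.7544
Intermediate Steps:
L(o, G) = -15
P = -⅔ (P = -4*⅙ = -⅔ ≈ -0.66667)
F(H) = (-⅔ + H)/(-15 + H) (F(H) = (H - ⅔)/(H - 15) = (-⅔ + H)/(-15 + H))
(F(-4) - 6)*1 = ((-⅔ - 4)/(-15 - 4) - 6)*1 = (-14/3/(-19) - 6)*1 = (-1/19*(-14/3) - 6)*1 = (14/57 - 6)*1 = -328/57*1 = -328/57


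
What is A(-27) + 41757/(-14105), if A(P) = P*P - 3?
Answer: 328983/455 ≈ 723.04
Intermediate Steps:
A(P) = -3 + P² (A(P) = P² - 3 = -3 + P²)
A(-27) + 41757/(-14105) = (-3 + (-27)²) + 41757/(-14105) = (-3 + 729) + 41757*(-1/14105) = 726 - 1347/455 = 328983/455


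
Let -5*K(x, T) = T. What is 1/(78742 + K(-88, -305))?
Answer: 1/78803 ≈ 1.2690e-5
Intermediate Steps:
K(x, T) = -T/5
1/(78742 + K(-88, -305)) = 1/(78742 - 1/5*(-305)) = 1/(78742 + 61) = 1/78803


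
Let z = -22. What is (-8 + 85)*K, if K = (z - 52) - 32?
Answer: -8162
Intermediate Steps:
K = -106 (K = (-22 - 52) - 32 = -74 - 32 = -106)
(-8 + 85)*K = (-8 + 85)*(-106) = 77*(-106) = -8162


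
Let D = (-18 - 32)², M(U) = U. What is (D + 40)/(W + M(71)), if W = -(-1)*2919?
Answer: 254/299 ≈ 0.84950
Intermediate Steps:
D = 2500 (D = (-50)² = 2500)
W = 2919 (W = -1*(-2919) = 2919)
(D + 40)/(W + M(71)) = (2500 + 40)/(2919 + 71) = 2540/2990 = 2540*(1/2990) = 254/299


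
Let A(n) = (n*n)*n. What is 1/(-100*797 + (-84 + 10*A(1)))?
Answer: -1/79774 ≈ -1.2535e-5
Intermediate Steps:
A(n) = n³ (A(n) = n²*n = n³)
1/(-100*797 + (-84 + 10*A(1))) = 1/(-100*797 + (-84 + 10*1³)) = 1/(-79700 + (-84 + 10*1)) = 1/(-79700 + (-84 + 10)) = 1/(-79700 - 74) = 1/(-79774) = -1/79774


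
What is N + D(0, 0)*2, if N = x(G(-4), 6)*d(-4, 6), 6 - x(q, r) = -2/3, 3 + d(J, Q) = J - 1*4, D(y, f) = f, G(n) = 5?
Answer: -220/3 ≈ -73.333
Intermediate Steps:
d(J, Q) = -7 + J (d(J, Q) = -3 + (J - 1*4) = -3 + (J - 4) = -3 + (-4 + J) = -7 + J)
x(q, r) = 20/3 (x(q, r) = 6 - (-2)/3 = 6 - 1*(-⅔) = 6 + ⅔ = 20/3)
N = -220/3 (N = 20*(-7 - 4)/3 = (20/3)*(-11) = -220/3 ≈ -73.333)
N + D(0, 0)*2 = -220/3 + 0*2 = -220/3 + 0 = -220/3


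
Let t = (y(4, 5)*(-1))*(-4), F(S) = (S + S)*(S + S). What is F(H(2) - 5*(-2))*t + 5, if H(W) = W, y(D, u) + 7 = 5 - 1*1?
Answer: -6907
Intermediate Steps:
y(D, u) = -3 (y(D, u) = -7 + (5 - 1*1) = -7 + (5 - 1) = -7 + 4 = -3)
F(S) = 4*S**2 (F(S) = (2*S)*(2*S) = 4*S**2)
t = -12 (t = -3*(-1)*(-4) = 3*(-4) = -12)
F(H(2) - 5*(-2))*t + 5 = (4*(2 - 5*(-2))**2)*(-12) + 5 = (4*(2 + 10)**2)*(-12) + 5 = (4*12**2)*(-12) + 5 = (4*144)*(-12) + 5 = 576*(-12) + 5 = -6912 + 5 = -6907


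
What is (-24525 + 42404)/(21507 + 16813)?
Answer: 17879/38320 ≈ 0.46657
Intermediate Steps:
(-24525 + 42404)/(21507 + 16813) = 17879/38320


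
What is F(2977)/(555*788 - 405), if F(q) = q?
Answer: 2977/436935 ≈ 0.0068134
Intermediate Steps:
F(2977)/(555*788 - 405) = 2977/(555*788 - 405) = 2977/(437340 - 405) = 2977/436935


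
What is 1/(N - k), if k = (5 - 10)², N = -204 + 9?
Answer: -1/220 ≈ -0.0045455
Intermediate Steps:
N = -195
k = 25 (k = (-5)² = 25)
1/(N - k) = 1/(-195 - 1*25) = 1/(-195 - 25) = 1/(-220) = -1/220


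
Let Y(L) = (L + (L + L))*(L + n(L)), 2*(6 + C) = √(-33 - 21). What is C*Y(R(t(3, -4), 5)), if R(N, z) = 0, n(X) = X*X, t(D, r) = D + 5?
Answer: 0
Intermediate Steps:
t(D, r) = 5 + D
n(X) = X²
C = -6 + 3*I*√6/2 (C = -6 + √(-33 - 21)/2 = -6 + √(-54)/2 = -6 + (3*I*√6)/2 = -6 + 3*I*√6/2 ≈ -6.0 + 3.6742*I)
Y(L) = 3*L*(L + L²) (Y(L) = (L + (L + L))*(L + L²) = (L + 2*L)*(L + L²) = (3*L)*(L + L²) = 3*L*(L + L²))
C*Y(R(t(3, -4), 5)) = (-6 + 3*I*√6/2)*(3*0²*(1 + 0)) = (-6 + 3*I*√6/2)*(3*0*1) = (-6 + 3*I*√6/2)*0 = 0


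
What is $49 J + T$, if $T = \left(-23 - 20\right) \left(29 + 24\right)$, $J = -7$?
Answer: $-2622$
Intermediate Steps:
$T = -2279$ ($T = \left(-43\right) 53 = -2279$)
$49 J + T = 49 \left(-7\right) - 2279 = -343 - 2279 = -2622$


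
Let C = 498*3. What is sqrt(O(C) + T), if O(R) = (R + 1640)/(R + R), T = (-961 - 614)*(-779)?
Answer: sqrt(304282567822)/498 ≈ 1107.7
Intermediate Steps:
T = 1226925 (T = -1575*(-779) = 1226925)
C = 1494
O(R) = (1640 + R)/(2*R) (O(R) = (1640 + R)/((2*R)) = (1640 + R)*(1/(2*R)) = (1640 + R)/(2*R))
sqrt(O(C) + T) = sqrt((1/2)*(1640 + 1494)/1494 + 1226925) = sqrt((1/2)*(1/1494)*3134 + 1226925) = sqrt(1567/1494 + 1226925) = sqrt(1833027517/1494) = sqrt(304282567822)/498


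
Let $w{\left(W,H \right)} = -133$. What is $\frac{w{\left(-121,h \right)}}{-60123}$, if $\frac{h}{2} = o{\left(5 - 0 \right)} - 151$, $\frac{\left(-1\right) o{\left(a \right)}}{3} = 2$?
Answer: $\frac{19}{8589} \approx 0.0022121$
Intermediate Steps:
$o{\left(a \right)} = -6$ ($o{\left(a \right)} = \left(-3\right) 2 = -6$)
$h = -314$ ($h = 2 \left(-6 - 151\right) = 2 \left(-157\right) = -314$)
$\frac{w{\left(-121,h \right)}}{-60123} = - \frac{133}{-60123} = \left(-133\right) \left(- \frac{1}{60123}\right) = \frac{19}{8589}$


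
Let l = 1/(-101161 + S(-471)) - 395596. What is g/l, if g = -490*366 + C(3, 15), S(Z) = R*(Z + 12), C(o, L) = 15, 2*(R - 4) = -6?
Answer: 18223006500/40200465521 ≈ 0.45330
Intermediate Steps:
R = 1 (R = 4 + (½)*(-6) = 4 - 3 = 1)
S(Z) = 12 + Z (S(Z) = 1*(Z + 12) = 1*(12 + Z) = 12 + Z)
g = -179325 (g = -490*366 + 15 = -179340 + 15 = -179325)
l = -40200465521/101620 (l = 1/(-101161 + (12 - 471)) - 395596 = 1/(-101161 - 459) - 395596 = 1/(-101620) - 395596 = -1/101620 - 395596 = -40200465521/101620 ≈ -3.9560e+5)
g/l = -179325/(-40200465521/101620) = -179325*(-101620/40200465521) = 18223006500/40200465521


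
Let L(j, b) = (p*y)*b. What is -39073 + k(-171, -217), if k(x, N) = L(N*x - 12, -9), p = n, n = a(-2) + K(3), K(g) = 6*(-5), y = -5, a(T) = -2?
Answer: -40513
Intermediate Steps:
K(g) = -30
n = -32 (n = -2 - 30 = -32)
p = -32
L(j, b) = 160*b (L(j, b) = (-32*(-5))*b = 160*b)
k(x, N) = -1440 (k(x, N) = 160*(-9) = -1440)
-39073 + k(-171, -217) = -39073 - 1440 = -40513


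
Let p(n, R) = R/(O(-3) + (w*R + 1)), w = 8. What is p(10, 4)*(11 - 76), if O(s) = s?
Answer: -26/3 ≈ -8.6667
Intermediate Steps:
p(n, R) = R/(-2 + 8*R) (p(n, R) = R/(-3 + (8*R + 1)) = R/(-3 + (1 + 8*R)) = R/(-2 + 8*R))
p(10, 4)*(11 - 76) = ((½)*4/(-1 + 4*4))*(11 - 76) = ((½)*4/(-1 + 16))*(-65) = ((½)*4/15)*(-65) = ((½)*4*(1/15))*(-65) = (2/15)*(-65) = -26/3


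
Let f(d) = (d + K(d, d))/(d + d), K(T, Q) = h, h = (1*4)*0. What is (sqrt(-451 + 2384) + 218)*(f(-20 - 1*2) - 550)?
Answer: -119791 - 1099*sqrt(1933)/2 ≈ -1.4395e+5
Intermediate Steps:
h = 0 (h = 4*0 = 0)
K(T, Q) = 0
f(d) = 1/2 (f(d) = (d + 0)/(d + d) = d/((2*d)) = d*(1/(2*d)) = 1/2)
(sqrt(-451 + 2384) + 218)*(f(-20 - 1*2) - 550) = (sqrt(-451 + 2384) + 218)*(1/2 - 550) = (sqrt(1933) + 218)*(-1099/2) = (218 + sqrt(1933))*(-1099/2) = -119791 - 1099*sqrt(1933)/2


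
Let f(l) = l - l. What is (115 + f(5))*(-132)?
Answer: -15180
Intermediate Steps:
f(l) = 0
(115 + f(5))*(-132) = (115 + 0)*(-132) = 115*(-132) = -15180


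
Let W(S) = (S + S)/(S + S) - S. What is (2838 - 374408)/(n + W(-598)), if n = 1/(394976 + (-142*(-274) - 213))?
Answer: -16113913347/25976893 ≈ -620.32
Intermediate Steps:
n = 1/433671 (n = 1/(394976 + (38908 - 213)) = 1/(394976 + 38695) = 1/433671 ≈ 2.3059e-6)
W(S) = 1 - S (W(S) = (2*S)/((2*S)) - S = (2*S)*(1/(2*S)) - S = 1 - S)
(2838 - 374408)/(n + W(-598)) = (2838 - 374408)/(1/433671 + (1 - 1*(-598))) = -371570/(1/433671 + (1 + 598)) = -371570/(1/433671 + 599) = -371570/259768930/433671 = -371570*433671/259768930 = -16113913347/25976893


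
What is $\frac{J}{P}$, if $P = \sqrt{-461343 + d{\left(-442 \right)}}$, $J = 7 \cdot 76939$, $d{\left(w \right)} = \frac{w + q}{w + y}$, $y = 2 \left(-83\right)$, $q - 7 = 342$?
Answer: $- \frac{2154292 i \sqrt{10658865138}}{280496451} \approx - 792.93 i$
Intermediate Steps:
$q = 349$ ($q = 7 + 342 = 349$)
$y = -166$
$d{\left(w \right)} = \frac{349 + w}{-166 + w}$ ($d{\left(w \right)} = \frac{w + 349}{w - 166} = \frac{349 + w}{-166 + w}$)
$J = 538573$
$P = \frac{i \sqrt{10658865138}}{152}$ ($P = \sqrt{-461343 + \frac{349 - 442}{-166 - 442}} = \sqrt{-461343 + \frac{1}{-608} \left(-93\right)} = \sqrt{-461343 - - \frac{93}{608}} = \sqrt{-461343 + \frac{93}{608}} = \sqrt{- \frac{280496451}{608}} = \frac{i \sqrt{10658865138}}{152} \approx 679.22 i$)
$\frac{J}{P} = \frac{538573}{\frac{1}{152} i \sqrt{10658865138}} = 538573 \left(- \frac{4 i \sqrt{10658865138}}{280496451}\right) = - \frac{2154292 i \sqrt{10658865138}}{280496451}$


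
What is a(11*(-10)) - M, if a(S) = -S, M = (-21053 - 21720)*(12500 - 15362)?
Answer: -122416216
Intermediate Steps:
M = 122416326 (M = -42773*(-2862) = 122416326)
a(11*(-10)) - M = -11*(-10) - 1*122416326 = -1*(-110) - 122416326 = 110 - 122416326 = -122416216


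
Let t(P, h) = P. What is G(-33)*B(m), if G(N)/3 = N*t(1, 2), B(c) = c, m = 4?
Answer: -396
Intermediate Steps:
G(N) = 3*N (G(N) = 3*(N*1) = 3*N)
G(-33)*B(m) = (3*(-33))*4 = -99*4 = -396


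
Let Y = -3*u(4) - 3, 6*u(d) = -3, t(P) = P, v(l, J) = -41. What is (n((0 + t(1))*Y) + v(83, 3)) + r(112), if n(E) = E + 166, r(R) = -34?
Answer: 179/2 ≈ 89.500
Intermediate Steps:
u(d) = -½ (u(d) = (⅙)*(-3) = -½)
Y = -3/2 (Y = -3*(-½) - 3 = 3/2 - 3 = -3/2 ≈ -1.5000)
n(E) = 166 + E
(n((0 + t(1))*Y) + v(83, 3)) + r(112) = ((166 + (0 + 1)*(-3/2)) - 41) - 34 = ((166 + 1*(-3/2)) - 41) - 34 = ((166 - 3/2) - 41) - 34 = (329/2 - 41) - 34 = 247/2 - 34 = 179/2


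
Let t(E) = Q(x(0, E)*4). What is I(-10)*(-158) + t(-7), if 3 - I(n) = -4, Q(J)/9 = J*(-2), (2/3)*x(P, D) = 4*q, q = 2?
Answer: -1970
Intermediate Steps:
x(P, D) = 12 (x(P, D) = 3*(4*2)/2 = (3/2)*8 = 12)
Q(J) = -18*J (Q(J) = 9*(J*(-2)) = 9*(-2*J) = -18*J)
I(n) = 7 (I(n) = 3 - 1*(-4) = 3 + 4 = 7)
t(E) = -864 (t(E) = -216*4 = -18*48 = -864)
I(-10)*(-158) + t(-7) = 7*(-158) - 864 = -1106 - 864 = -1970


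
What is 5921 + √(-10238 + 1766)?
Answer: 5921 + 2*I*√2118 ≈ 5921.0 + 92.043*I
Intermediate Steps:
5921 + √(-10238 + 1766) = 5921 + √(-8472) = 5921 + 2*I*√2118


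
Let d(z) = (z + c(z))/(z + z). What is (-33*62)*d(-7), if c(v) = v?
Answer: -2046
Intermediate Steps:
d(z) = 1 (d(z) = (z + z)/(z + z) = (2*z)/((2*z)) = (2*z)*(1/(2*z)) = 1)
(-33*62)*d(-7) = -33*62*1 = -2046*1 = -2046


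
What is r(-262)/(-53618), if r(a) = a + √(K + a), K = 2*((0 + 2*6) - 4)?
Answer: 131/26809 - I*√246/53618 ≈ 0.0048864 - 0.00029252*I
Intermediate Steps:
K = 16 (K = 2*((0 + 12) - 4) = 2*(12 - 4) = 2*8 = 16)
r(a) = a + √(16 + a)
r(-262)/(-53618) = (-262 + √(16 - 262))/(-53618) = (-262 + √(-246))*(-1/53618) = (-262 + I*√246)*(-1/53618) = 131/26809 - I*√246/53618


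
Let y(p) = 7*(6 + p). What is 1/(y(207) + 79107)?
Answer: 1/80598 ≈ 1.2407e-5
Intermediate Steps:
y(p) = 42 + 7*p
1/(y(207) + 79107) = 1/((42 + 7*207) + 79107) = 1/((42 + 1449) + 79107) = 1/(1491 + 79107) = 1/80598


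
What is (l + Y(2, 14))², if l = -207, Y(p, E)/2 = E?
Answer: 32041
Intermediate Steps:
Y(p, E) = 2*E
(l + Y(2, 14))² = (-207 + 2*14)² = (-207 + 28)² = (-179)² = 32041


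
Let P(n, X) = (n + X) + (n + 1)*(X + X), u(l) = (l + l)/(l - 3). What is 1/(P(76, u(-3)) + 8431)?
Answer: 1/8662 ≈ 0.00011545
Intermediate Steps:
u(l) = 2*l/(-3 + l) (u(l) = (2*l)/(-3 + l) = 2*l/(-3 + l))
P(n, X) = X + n + 2*X*(1 + n) (P(n, X) = (X + n) + (1 + n)*(2*X) = (X + n) + 2*X*(1 + n) = X + n + 2*X*(1 + n))
1/(P(76, u(-3)) + 8431) = 1/((76 + 3*(2*(-3)/(-3 - 3)) + 2*(2*(-3)/(-3 - 3))*76) + 8431) = 1/((76 + 3*(2*(-3)/(-6)) + 2*(2*(-3)/(-6))*76) + 8431) = 1/((76 + 3*(2*(-3)*(-1/6)) + 2*(2*(-3)*(-1/6))*76) + 8431) = 1/((76 + 3*1 + 2*1*76) + 8431) = 1/((76 + 3 + 152) + 8431) = 1/(231 + 8431) = 1/8662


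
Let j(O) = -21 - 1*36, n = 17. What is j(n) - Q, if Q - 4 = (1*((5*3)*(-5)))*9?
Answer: 614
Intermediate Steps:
j(O) = -57 (j(O) = -21 - 36 = -57)
Q = -671 (Q = 4 + (1*((5*3)*(-5)))*9 = 4 + (1*(15*(-5)))*9 = 4 + (1*(-75))*9 = 4 - 75*9 = 4 - 675 = -671)
j(n) - Q = -57 - 1*(-671) = -57 + 671 = 614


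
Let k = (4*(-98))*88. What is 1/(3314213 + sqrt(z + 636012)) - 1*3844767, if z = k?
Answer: -42230948440512041038/10984007207853 - 2*sqrt(150379)/10984007207853 ≈ -3.8448e+6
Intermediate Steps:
k = -34496 (k = -392*88 = -34496)
z = -34496
1/(3314213 + sqrt(z + 636012)) - 1*3844767 = 1/(3314213 + sqrt(-34496 + 636012)) - 1*3844767 = 1/(3314213 + sqrt(601516)) - 3844767 = 1/(3314213 + 2*sqrt(150379)) - 3844767 = -3844767 + 1/(3314213 + 2*sqrt(150379))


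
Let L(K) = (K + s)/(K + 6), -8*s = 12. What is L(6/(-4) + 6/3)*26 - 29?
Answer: -33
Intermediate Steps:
s = -3/2 (s = -1/8*12 = -3/2 ≈ -1.5000)
L(K) = (-3/2 + K)/(6 + K) (L(K) = (K - 3/2)/(K + 6) = (-3/2 + K)/(6 + K))
L(6/(-4) + 6/3)*26 - 29 = ((-3/2 + (6/(-4) + 6/3))/(6 + (6/(-4) + 6/3)))*26 - 29 = ((-3/2 + (6*(-1/4) + 6*(1/3)))/(6 + (6*(-1/4) + 6*(1/3))))*26 - 29 = ((-3/2 + (-3/2 + 2))/(6 + (-3/2 + 2)))*26 - 29 = ((-3/2 + 1/2)/(6 + 1/2))*26 - 29 = (-1/(13/2))*26 - 29 = ((2/13)*(-1))*26 - 29 = -2/13*26 - 29 = -4 - 29 = -33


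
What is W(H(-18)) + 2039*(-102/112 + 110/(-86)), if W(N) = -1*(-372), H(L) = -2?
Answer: -9855871/2408 ≈ -4093.0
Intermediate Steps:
W(N) = 372
W(H(-18)) + 2039*(-102/112 + 110/(-86)) = 372 + 2039*(-102/112 + 110/(-86)) = 372 + 2039*(-102*1/112 + 110*(-1/86)) = 372 + 2039*(-51/56 - 55/43) = 372 + 2039*(-5273/2408) = 372 - 10751647/2408 = -9855871/2408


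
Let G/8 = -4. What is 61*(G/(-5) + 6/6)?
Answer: 2257/5 ≈ 451.40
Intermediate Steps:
G = -32 (G = 8*(-4) = -32)
61*(G/(-5) + 6/6) = 61*(-32/(-5) + 6/6) = 61*(-32*(-⅕) + 6*(⅙)) = 61*(32/5 + 1) = 61*(37/5) = 2257/5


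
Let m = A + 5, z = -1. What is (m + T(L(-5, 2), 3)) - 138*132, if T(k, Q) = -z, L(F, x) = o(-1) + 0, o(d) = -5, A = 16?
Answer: -18194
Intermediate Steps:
L(F, x) = -5 (L(F, x) = -5 + 0 = -5)
T(k, Q) = 1 (T(k, Q) = -1*(-1) = 1)
m = 21 (m = 16 + 5 = 21)
(m + T(L(-5, 2), 3)) - 138*132 = (21 + 1) - 138*132 = 22 - 18216 = -18194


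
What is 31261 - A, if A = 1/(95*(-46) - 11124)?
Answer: 484357935/15494 ≈ 31261.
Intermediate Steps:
A = -1/15494 (A = 1/(-4370 - 11124) = 1/(-15494) = -1/15494 ≈ -6.4541e-5)
31261 - A = 31261 - 1*(-1/15494) = 31261 + 1/15494 = 484357935/15494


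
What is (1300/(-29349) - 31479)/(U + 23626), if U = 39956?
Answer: -923878471/1866068118 ≈ -0.49509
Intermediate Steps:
(1300/(-29349) - 31479)/(U + 23626) = (1300/(-29349) - 31479)/(39956 + 23626) = (1300*(-1/29349) - 31479)/63582 = (-1300/29349 - 31479)*(1/63582) = -923878471/29349*1/63582 = -923878471/1866068118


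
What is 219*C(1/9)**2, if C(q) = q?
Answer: 73/27 ≈ 2.7037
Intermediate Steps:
219*C(1/9)**2 = 219*(1/9)**2 = 219*(1/81) = 73/27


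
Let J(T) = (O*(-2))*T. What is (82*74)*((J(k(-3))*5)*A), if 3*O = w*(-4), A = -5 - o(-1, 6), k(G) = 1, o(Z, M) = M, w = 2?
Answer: -5339840/3 ≈ -1.7799e+6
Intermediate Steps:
A = -11 (A = -5 - 1*6 = -5 - 6 = -11)
O = -8/3 (O = (2*(-4))/3 = (1/3)*(-8) = -8/3 ≈ -2.6667)
J(T) = 16*T/3 (J(T) = (-8/3*(-2))*T = 16*T/3)
(82*74)*((J(k(-3))*5)*A) = (82*74)*((((16/3)*1)*5)*(-11)) = 6068*(((16/3)*5)*(-11)) = 6068*((80/3)*(-11)) = 6068*(-880/3) = -5339840/3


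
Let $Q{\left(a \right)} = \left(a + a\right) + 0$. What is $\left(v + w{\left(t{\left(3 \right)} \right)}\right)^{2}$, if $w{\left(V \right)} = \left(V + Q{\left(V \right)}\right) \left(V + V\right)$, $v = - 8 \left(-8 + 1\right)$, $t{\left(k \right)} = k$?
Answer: $12100$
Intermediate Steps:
$Q{\left(a \right)} = 2 a$ ($Q{\left(a \right)} = 2 a + 0 = 2 a$)
$v = 56$ ($v = \left(-8\right) \left(-7\right) = 56$)
$w{\left(V \right)} = 6 V^{2}$ ($w{\left(V \right)} = \left(V + 2 V\right) \left(V + V\right) = 3 V 2 V = 6 V^{2}$)
$\left(v + w{\left(t{\left(3 \right)} \right)}\right)^{2} = \left(56 + 6 \cdot 3^{2}\right)^{2} = \left(56 + 6 \cdot 9\right)^{2} = \left(56 + 54\right)^{2} = 110^{2} = 12100$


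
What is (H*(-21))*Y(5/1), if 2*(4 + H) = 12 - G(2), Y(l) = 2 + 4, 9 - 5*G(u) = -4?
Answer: -441/5 ≈ -88.200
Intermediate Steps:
G(u) = 13/5 (G(u) = 9/5 - ⅕*(-4) = 9/5 + ⅘ = 13/5)
Y(l) = 6
H = 7/10 (H = -4 + (12 - 1*13/5)/2 = -4 + (12 - 13/5)/2 = -4 + (½)*(47/5) = -4 + 47/10 = 7/10 ≈ 0.70000)
(H*(-21))*Y(5/1) = ((7/10)*(-21))*6 = -147/10*6 = -441/5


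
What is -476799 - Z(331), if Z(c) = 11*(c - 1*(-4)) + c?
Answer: -480815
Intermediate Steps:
Z(c) = 44 + 12*c (Z(c) = 11*(c + 4) + c = 11*(4 + c) + c = (44 + 11*c) + c = 44 + 12*c)
-476799 - Z(331) = -476799 - (44 + 12*331) = -476799 - (44 + 3972) = -476799 - 1*4016 = -476799 - 4016 = -480815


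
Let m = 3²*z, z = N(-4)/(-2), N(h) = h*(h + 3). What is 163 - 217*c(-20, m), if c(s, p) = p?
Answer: 4069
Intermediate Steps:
N(h) = h*(3 + h)
z = -2 (z = -4*(3 - 4)/(-2) = -4*(-1)*(-½) = 4*(-½) = -2)
m = -18 (m = 3²*(-2) = 9*(-2) = -18)
163 - 217*c(-20, m) = 163 - 217*(-18) = 163 + 3906 = 4069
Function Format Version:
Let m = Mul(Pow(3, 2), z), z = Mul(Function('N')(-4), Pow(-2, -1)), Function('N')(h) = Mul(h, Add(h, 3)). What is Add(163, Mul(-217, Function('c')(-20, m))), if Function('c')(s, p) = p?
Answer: 4069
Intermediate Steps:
Function('N')(h) = Mul(h, Add(3, h))
z = -2 (z = Mul(Mul(-4, Add(3, -4)), Pow(-2, -1)) = Mul(Mul(-4, -1), Rational(-1, 2)) = Mul(4, Rational(-1, 2)) = -2)
m = -18 (m = Mul(Pow(3, 2), -2) = Mul(9, -2) = -18)
Add(163, Mul(-217, Function('c')(-20, m))) = Add(163, Mul(-217, -18)) = Add(163, 3906) = 4069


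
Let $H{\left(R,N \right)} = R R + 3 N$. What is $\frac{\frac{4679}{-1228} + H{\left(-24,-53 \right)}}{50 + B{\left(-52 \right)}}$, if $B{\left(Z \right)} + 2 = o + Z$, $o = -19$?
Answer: $- \frac{507397}{28244} \approx -17.965$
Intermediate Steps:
$B{\left(Z \right)} = -21 + Z$ ($B{\left(Z \right)} = -2 + \left(-19 + Z\right) = -21 + Z$)
$H{\left(R,N \right)} = R^{2} + 3 N$
$\frac{\frac{4679}{-1228} + H{\left(-24,-53 \right)}}{50 + B{\left(-52 \right)}} = \frac{\frac{4679}{-1228} + \left(\left(-24\right)^{2} + 3 \left(-53\right)\right)}{50 - 73} = \frac{4679 \left(- \frac{1}{1228}\right) + \left(576 - 159\right)}{50 - 73} = \frac{- \frac{4679}{1228} + 417}{-23} = \frac{507397}{1228} \left(- \frac{1}{23}\right) = - \frac{507397}{28244}$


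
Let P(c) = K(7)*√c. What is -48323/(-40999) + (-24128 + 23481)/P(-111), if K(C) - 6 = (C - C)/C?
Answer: 48323/40999 + 647*I*√111/666 ≈ 1.1786 + 10.235*I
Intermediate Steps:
K(C) = 6 (K(C) = 6 + (C - C)/C = 6 + 0/C = 6 + 0 = 6)
P(c) = 6*√c
-48323/(-40999) + (-24128 + 23481)/P(-111) = -48323/(-40999) + (-24128 + 23481)/((6*√(-111))) = -48323*(-1/40999) - 647*(-I*√111/666) = 48323/40999 - 647*(-I*√111/666) = 48323/40999 - (-647)*I*√111/666 = 48323/40999 + 647*I*√111/666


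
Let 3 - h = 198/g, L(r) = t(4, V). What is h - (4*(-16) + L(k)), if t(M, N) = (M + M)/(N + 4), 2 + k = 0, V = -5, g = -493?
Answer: 37173/493 ≈ 75.402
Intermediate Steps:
k = -2 (k = -2 + 0 = -2)
t(M, N) = 2*M/(4 + N) (t(M, N) = (2*M)/(4 + N) = 2*M/(4 + N))
L(r) = -8 (L(r) = 2*4/(4 - 5) = 2*4/(-1) = 2*4*(-1) = -8)
h = 1677/493 (h = 3 - 198/(-493) = 3 - 198*(-1)/493 = 3 - 1*(-198/493) = 3 + 198/493 = 1677/493 ≈ 3.4016)
h - (4*(-16) + L(k)) = 1677/493 - (4*(-16) - 8) = 1677/493 - (-64 - 8) = 1677/493 - 1*(-72) = 1677/493 + 72 = 37173/493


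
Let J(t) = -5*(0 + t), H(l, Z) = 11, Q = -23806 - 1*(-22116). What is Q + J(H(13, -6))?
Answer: -1745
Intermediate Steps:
Q = -1690 (Q = -23806 + 22116 = -1690)
J(t) = -5*t
Q + J(H(13, -6)) = -1690 - 5*11 = -1690 - 55 = -1745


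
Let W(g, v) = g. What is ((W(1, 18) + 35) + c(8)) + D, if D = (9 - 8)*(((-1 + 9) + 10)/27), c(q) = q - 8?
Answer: 110/3 ≈ 36.667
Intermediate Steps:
c(q) = -8 + q
D = ⅔ (D = 1*((8 + 10)*(1/27)) = 1*(18*(1/27)) = 1*(⅔) = ⅔ ≈ 0.66667)
((W(1, 18) + 35) + c(8)) + D = ((1 + 35) + (-8 + 8)) + ⅔ = (36 + 0) + ⅔ = 36 + ⅔ = 110/3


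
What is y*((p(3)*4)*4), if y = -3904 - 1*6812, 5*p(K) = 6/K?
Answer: -342912/5 ≈ -68582.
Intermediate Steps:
p(K) = 6/(5*K) (p(K) = (6/K)/5 = 6/(5*K))
y = -10716 (y = -3904 - 6812 = -10716)
y*((p(3)*4)*4) = -10716*((6/5)/3)*4*4 = -10716*((6/5)*(⅓))*4*4 = -10716*(⅖)*4*4 = -85728*4/5 = -10716*32/5 = -342912/5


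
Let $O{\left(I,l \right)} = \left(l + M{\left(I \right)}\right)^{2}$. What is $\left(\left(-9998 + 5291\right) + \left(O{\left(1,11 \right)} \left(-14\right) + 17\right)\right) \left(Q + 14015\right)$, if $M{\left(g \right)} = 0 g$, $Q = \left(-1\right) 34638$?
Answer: $131657232$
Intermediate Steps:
$Q = -34638$
$M{\left(g \right)} = 0$
$O{\left(I,l \right)} = l^{2}$ ($O{\left(I,l \right)} = \left(l + 0\right)^{2} = l^{2}$)
$\left(\left(-9998 + 5291\right) + \left(O{\left(1,11 \right)} \left(-14\right) + 17\right)\right) \left(Q + 14015\right) = \left(\left(-9998 + 5291\right) + \left(11^{2} \left(-14\right) + 17\right)\right) \left(-34638 + 14015\right) = \left(-4707 + \left(121 \left(-14\right) + 17\right)\right) \left(-20623\right) = \left(-4707 + \left(-1694 + 17\right)\right) \left(-20623\right) = \left(-4707 - 1677\right) \left(-20623\right) = \left(-6384\right) \left(-20623\right) = 131657232$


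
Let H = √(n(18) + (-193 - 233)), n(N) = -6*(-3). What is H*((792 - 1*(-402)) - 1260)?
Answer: -132*I*√102 ≈ -1333.1*I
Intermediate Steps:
n(N) = 18
H = 2*I*√102 (H = √(18 + (-193 - 233)) = √(18 - 426) = √(-408) = 2*I*√102 ≈ 20.199*I)
H*((792 - 1*(-402)) - 1260) = (2*I*√102)*((792 - 1*(-402)) - 1260) = (2*I*√102)*((792 + 402) - 1260) = (2*I*√102)*(1194 - 1260) = (2*I*√102)*(-66) = -132*I*√102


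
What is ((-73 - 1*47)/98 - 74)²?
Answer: 13586596/2401 ≈ 5658.7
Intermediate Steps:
((-73 - 1*47)/98 - 74)² = ((-73 - 47)*(1/98) - 74)² = (-120*1/98 - 74)² = (-60/49 - 74)² = (-3686/49)² = 13586596/2401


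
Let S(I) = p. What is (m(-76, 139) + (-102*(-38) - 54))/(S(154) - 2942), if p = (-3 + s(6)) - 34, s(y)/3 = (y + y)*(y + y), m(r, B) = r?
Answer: -3746/2547 ≈ -1.4707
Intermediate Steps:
s(y) = 12*y**2 (s(y) = 3*((y + y)*(y + y)) = 3*((2*y)*(2*y)) = 3*(4*y**2) = 12*y**2)
p = 395 (p = (-3 + 12*6**2) - 34 = (-3 + 12*36) - 34 = (-3 + 432) - 34 = 429 - 34 = 395)
S(I) = 395
(m(-76, 139) + (-102*(-38) - 54))/(S(154) - 2942) = (-76 + (-102*(-38) - 54))/(395 - 2942) = (-76 + (3876 - 54))/(-2547) = (-76 + 3822)*(-1/2547) = 3746*(-1/2547) = -3746/2547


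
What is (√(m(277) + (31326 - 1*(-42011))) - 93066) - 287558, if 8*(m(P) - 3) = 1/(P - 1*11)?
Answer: -380624 + √20756980293/532 ≈ -3.8035e+5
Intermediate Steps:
m(P) = 3 + 1/(8*(-11 + P)) (m(P) = 3 + 1/(8*(P - 1*11)) = 3 + 1/(8*(P - 11)) = 3 + 1/(8*(-11 + P)))
(√(m(277) + (31326 - 1*(-42011))) - 93066) - 287558 = (√((-263 + 24*277)/(8*(-11 + 277)) + (31326 - 1*(-42011))) - 93066) - 287558 = (√((⅛)*(-263 + 6648)/266 + (31326 + 42011)) - 93066) - 287558 = (√((⅛)*(1/266)*6385 + 73337) - 93066) - 287558 = (√(6385/2128 + 73337) - 93066) - 287558 = (√(156067521/2128) - 93066) - 287558 = (√20756980293/532 - 93066) - 287558 = (-93066 + √20756980293/532) - 287558 = -380624 + √20756980293/532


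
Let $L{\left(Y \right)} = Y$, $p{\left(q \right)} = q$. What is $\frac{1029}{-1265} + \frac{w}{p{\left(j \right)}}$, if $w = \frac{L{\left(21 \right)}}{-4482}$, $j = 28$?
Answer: $- \frac{6150569}{7559640} \approx -0.81361$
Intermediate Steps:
$w = - \frac{7}{1494}$ ($w = \frac{21}{-4482} = 21 \left(- \frac{1}{4482}\right) = - \frac{7}{1494} \approx -0.0046854$)
$\frac{1029}{-1265} + \frac{w}{p{\left(j \right)}} = \frac{1029}{-1265} - \frac{7}{1494 \cdot 28} = 1029 \left(- \frac{1}{1265}\right) - \frac{1}{5976} = - \frac{1029}{1265} - \frac{1}{5976} = - \frac{6150569}{7559640}$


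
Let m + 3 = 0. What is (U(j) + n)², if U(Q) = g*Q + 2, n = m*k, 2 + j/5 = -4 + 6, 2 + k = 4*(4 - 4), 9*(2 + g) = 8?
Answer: 64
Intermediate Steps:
g = -10/9 (g = -2 + (⅑)*8 = -2 + 8/9 = -10/9 ≈ -1.1111)
k = -2 (k = -2 + 4*(4 - 4) = -2 + 4*0 = -2 + 0 = -2)
j = 0 (j = -10 + 5*(-4 + 6) = -10 + 5*2 = -10 + 10 = 0)
m = -3 (m = -3 + 0 = -3)
n = 6 (n = -3*(-2) = 6)
U(Q) = 2 - 10*Q/9 (U(Q) = -10*Q/9 + 2 = 2 - 10*Q/9)
(U(j) + n)² = ((2 - 10/9*0) + 6)² = ((2 + 0) + 6)² = (2 + 6)² = 8² = 64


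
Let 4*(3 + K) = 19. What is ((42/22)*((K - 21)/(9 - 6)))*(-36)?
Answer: 441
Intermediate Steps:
K = 7/4 (K = -3 + (¼)*19 = -3 + 19/4 = 7/4 ≈ 1.7500)
((42/22)*((K - 21)/(9 - 6)))*(-36) = ((42/22)*((7/4 - 21)/(9 - 6)))*(-36) = ((42*(1/22))*(-77/4/3))*(-36) = (21*(-77/4*⅓)/11)*(-36) = ((21/11)*(-77/12))*(-36) = -49/4*(-36) = 441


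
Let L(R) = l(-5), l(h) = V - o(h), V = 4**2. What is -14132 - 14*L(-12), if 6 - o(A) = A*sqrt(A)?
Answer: -14272 + 70*I*sqrt(5) ≈ -14272.0 + 156.52*I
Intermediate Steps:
V = 16
o(A) = 6 - A**(3/2) (o(A) = 6 - A*sqrt(A) = 6 - A**(3/2))
l(h) = 10 + h**(3/2) (l(h) = 16 - (6 - h**(3/2)) = 16 + (-6 + h**(3/2)) = 10 + h**(3/2))
L(R) = 10 - 5*I*sqrt(5) (L(R) = 10 + (-5)**(3/2) = 10 - 5*I*sqrt(5))
-14132 - 14*L(-12) = -14132 - 14*(10 - 5*I*sqrt(5)) = -14132 + (-140 + 70*I*sqrt(5)) = -14272 + 70*I*sqrt(5)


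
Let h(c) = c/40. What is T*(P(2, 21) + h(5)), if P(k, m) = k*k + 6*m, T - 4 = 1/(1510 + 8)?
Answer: 2107331/4048 ≈ 520.59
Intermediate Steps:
T = 6073/1518 (T = 4 + 1/(1510 + 8) = 4 + 1/1518 = 6073/1518 ≈ 4.0007)
P(k, m) = k² + 6*m
h(c) = c/40 (h(c) = c*(1/40) = c/40)
T*(P(2, 21) + h(5)) = 6073*((2² + 6*21) + (1/40)*5)/1518 = 6073*((4 + 126) + ⅛)/1518 = 6073*(130 + ⅛)/1518 = (6073/1518)*(1041/8) = 2107331/4048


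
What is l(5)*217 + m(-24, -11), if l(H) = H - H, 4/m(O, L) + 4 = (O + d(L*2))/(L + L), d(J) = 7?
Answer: -88/71 ≈ -1.2394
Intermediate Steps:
m(O, L) = 4/(-4 + (7 + O)/(2*L)) (m(O, L) = 4/(-4 + (O + 7)/(L + L)) = 4/(-4 + (7 + O)/((2*L))) = 4/(-4 + (7 + O)*(1/(2*L))) = 4/(-4 + (7 + O)/(2*L)))
l(H) = 0
l(5)*217 + m(-24, -11) = 0*217 + 8*(-11)/(7 - 24 - 8*(-11)) = 0 + 8*(-11)/(7 - 24 + 88) = 0 + 8*(-11)/71 = 0 + 8*(-11)*(1/71) = 0 - 88/71 = -88/71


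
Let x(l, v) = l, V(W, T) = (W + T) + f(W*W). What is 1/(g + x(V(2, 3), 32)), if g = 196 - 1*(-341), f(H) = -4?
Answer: 1/538 ≈ 0.0018587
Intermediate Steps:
V(W, T) = -4 + T + W (V(W, T) = (W + T) - 4 = (T + W) - 4 = -4 + T + W)
g = 537 (g = 196 + 341 = 537)
1/(g + x(V(2, 3), 32)) = 1/(537 + (-4 + 3 + 2)) = 1/(537 + 1) = 1/538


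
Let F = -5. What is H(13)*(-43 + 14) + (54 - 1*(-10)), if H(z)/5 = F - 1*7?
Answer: 1804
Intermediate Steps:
H(z) = -60 (H(z) = 5*(-5 - 1*7) = 5*(-5 - 7) = 5*(-12) = -60)
H(13)*(-43 + 14) + (54 - 1*(-10)) = -60*(-43 + 14) + (54 - 1*(-10)) = -60*(-29) + (54 + 10) = 1740 + 64 = 1804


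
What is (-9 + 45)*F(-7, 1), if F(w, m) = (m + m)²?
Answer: 144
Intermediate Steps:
F(w, m) = 4*m² (F(w, m) = (2*m)² = 4*m²)
(-9 + 45)*F(-7, 1) = (-9 + 45)*(4*1²) = 36*(4*1) = 36*4 = 144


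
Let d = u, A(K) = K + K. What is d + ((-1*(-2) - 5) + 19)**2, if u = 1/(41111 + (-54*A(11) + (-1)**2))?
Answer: 10220545/39924 ≈ 256.00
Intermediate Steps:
A(K) = 2*K
u = 1/39924 (u = 1/(41111 + (-108*11 + (-1)**2)) = 1/(41111 + (-54*22 + 1)) = 1/(41111 + (-1188 + 1)) = 1/(41111 - 1187) = 1/39924 ≈ 2.5048e-5)
d = 1/39924 ≈ 2.5048e-5
d + ((-1*(-2) - 5) + 19)**2 = 1/39924 + ((-1*(-2) - 5) + 19)**2 = 1/39924 + ((2 - 5) + 19)**2 = 1/39924 + (-3 + 19)**2 = 1/39924 + 16**2 = 1/39924 + 256 = 10220545/39924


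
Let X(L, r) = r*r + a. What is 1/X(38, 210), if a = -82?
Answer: 1/44018 ≈ 2.2718e-5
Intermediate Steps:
X(L, r) = -82 + r**2 (X(L, r) = r*r - 82 = r**2 - 82 = -82 + r**2)
1/X(38, 210) = 1/(-82 + 210**2) = 1/(-82 + 44100) = 1/44018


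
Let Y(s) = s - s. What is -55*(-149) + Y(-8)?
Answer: 8195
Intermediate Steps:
Y(s) = 0
-55*(-149) + Y(-8) = -55*(-149) + 0 = 8195 + 0 = 8195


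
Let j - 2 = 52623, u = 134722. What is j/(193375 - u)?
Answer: 52625/58653 ≈ 0.89723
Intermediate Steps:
j = 52625 (j = 2 + 52623 = 52625)
j/(193375 - u) = 52625/(193375 - 1*134722) = 52625/(193375 - 134722) = 52625/58653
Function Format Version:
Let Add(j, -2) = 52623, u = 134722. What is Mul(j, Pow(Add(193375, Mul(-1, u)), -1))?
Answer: Rational(52625, 58653) ≈ 0.89723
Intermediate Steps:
j = 52625 (j = Add(2, 52623) = 52625)
Mul(j, Pow(Add(193375, Mul(-1, u)), -1)) = Mul(52625, Pow(Add(193375, Mul(-1, 134722)), -1)) = Mul(52625, Pow(Add(193375, -134722), -1)) = Mul(52625, Pow(58653, -1)) = Mul(52625, Rational(1, 58653)) = Rational(52625, 58653)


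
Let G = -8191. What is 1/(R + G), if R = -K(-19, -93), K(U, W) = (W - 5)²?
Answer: -1/17795 ≈ -5.6196e-5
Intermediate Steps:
K(U, W) = (-5 + W)²
R = -9604 (R = -(-5 - 93)² = -1*(-98)² = -1*9604 = -9604)
1/(R + G) = 1/(-9604 - 8191) = 1/(-17795) = -1/17795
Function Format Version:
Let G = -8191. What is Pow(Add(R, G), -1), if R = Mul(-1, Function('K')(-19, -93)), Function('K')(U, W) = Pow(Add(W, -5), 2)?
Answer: Rational(-1, 17795) ≈ -5.6196e-5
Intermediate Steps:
Function('K')(U, W) = Pow(Add(-5, W), 2)
R = -9604 (R = Mul(-1, Pow(Add(-5, -93), 2)) = Mul(-1, Pow(-98, 2)) = Mul(-1, 9604) = -9604)
Pow(Add(R, G), -1) = Pow(Add(-9604, -8191), -1) = Pow(-17795, -1) = Rational(-1, 17795)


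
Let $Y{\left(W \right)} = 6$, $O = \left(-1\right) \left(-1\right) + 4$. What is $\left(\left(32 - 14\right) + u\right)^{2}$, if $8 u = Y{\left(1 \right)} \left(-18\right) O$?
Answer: $\frac{9801}{4} \approx 2450.3$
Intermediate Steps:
$O = 5$ ($O = 1 + 4 = 5$)
$u = - \frac{135}{2}$ ($u = \frac{6 \left(-18\right) 5}{8} = \frac{\left(-108\right) 5}{8} = \frac{1}{8} \left(-540\right) = - \frac{135}{2} \approx -67.5$)
$\left(\left(32 - 14\right) + u\right)^{2} = \left(\left(32 - 14\right) - \frac{135}{2}\right)^{2} = \left(18 - \frac{135}{2}\right)^{2} = \left(- \frac{99}{2}\right)^{2} = \frac{9801}{4}$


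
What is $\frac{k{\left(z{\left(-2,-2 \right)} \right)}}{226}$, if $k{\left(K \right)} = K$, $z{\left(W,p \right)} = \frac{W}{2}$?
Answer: $- \frac{1}{226} \approx -0.0044248$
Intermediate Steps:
$z{\left(W,p \right)} = \frac{W}{2}$ ($z{\left(W,p \right)} = W \frac{1}{2} = \frac{W}{2}$)
$\frac{k{\left(z{\left(-2,-2 \right)} \right)}}{226} = \frac{\frac{1}{2} \left(-2\right)}{226} = \left(-1\right) \frac{1}{226} = - \frac{1}{226}$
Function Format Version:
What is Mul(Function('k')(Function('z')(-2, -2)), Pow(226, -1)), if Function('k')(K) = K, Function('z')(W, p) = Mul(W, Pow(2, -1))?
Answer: Rational(-1, 226) ≈ -0.0044248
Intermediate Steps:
Function('z')(W, p) = Mul(Rational(1, 2), W) (Function('z')(W, p) = Mul(W, Rational(1, 2)) = Mul(Rational(1, 2), W))
Mul(Function('k')(Function('z')(-2, -2)), Pow(226, -1)) = Mul(Mul(Rational(1, 2), -2), Pow(226, -1)) = Mul(-1, Rational(1, 226)) = Rational(-1, 226)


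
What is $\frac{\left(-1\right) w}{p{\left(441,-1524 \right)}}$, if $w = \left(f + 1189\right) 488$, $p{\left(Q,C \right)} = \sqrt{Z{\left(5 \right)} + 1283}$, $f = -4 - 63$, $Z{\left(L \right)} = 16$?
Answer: $- \frac{182512 \sqrt{1299}}{433} \approx -15192.0$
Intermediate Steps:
$f = -67$ ($f = -4 - 63 = -67$)
$p{\left(Q,C \right)} = \sqrt{1299}$ ($p{\left(Q,C \right)} = \sqrt{16 + 1283} = \sqrt{1299}$)
$w = 547536$ ($w = \left(-67 + 1189\right) 488 = 1122 \cdot 488 = 547536$)
$\frac{\left(-1\right) w}{p{\left(441,-1524 \right)}} = \frac{\left(-1\right) 547536}{\sqrt{1299}} = - 547536 \frac{\sqrt{1299}}{1299} = - \frac{182512 \sqrt{1299}}{433}$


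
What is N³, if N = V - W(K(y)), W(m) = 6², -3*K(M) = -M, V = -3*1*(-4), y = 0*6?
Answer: -13824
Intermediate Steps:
y = 0
V = 12 (V = -3*(-4) = 12)
K(M) = M/3 (K(M) = -(-1)*M/3 = M/3)
W(m) = 36
N = -24 (N = 12 - 1*36 = 12 - 36 = -24)
N³ = (-24)³ = -13824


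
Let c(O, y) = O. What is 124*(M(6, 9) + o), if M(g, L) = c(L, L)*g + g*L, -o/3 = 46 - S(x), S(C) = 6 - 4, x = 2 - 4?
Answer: -2976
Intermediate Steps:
x = -2
S(C) = 2
o = -132 (o = -3*(46 - 1*2) = -3*(46 - 2) = -3*44 = -132)
M(g, L) = 2*L*g (M(g, L) = L*g + g*L = L*g + L*g = 2*L*g)
124*(M(6, 9) + o) = 124*(2*9*6 - 132) = 124*(108 - 132) = 124*(-24) = -2976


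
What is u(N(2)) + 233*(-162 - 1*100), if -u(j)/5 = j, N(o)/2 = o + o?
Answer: -61086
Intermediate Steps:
N(o) = 4*o (N(o) = 2*(o + o) = 2*(2*o) = 4*o)
u(j) = -5*j
u(N(2)) + 233*(-162 - 1*100) = -20*2 + 233*(-162 - 1*100) = -5*8 + 233*(-162 - 100) = -40 + 233*(-262) = -40 - 61046 = -61086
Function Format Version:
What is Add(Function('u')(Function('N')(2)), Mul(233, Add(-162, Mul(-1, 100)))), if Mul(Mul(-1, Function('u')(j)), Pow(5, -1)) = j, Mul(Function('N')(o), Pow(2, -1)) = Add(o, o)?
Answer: -61086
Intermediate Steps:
Function('N')(o) = Mul(4, o) (Function('N')(o) = Mul(2, Add(o, o)) = Mul(2, Mul(2, o)) = Mul(4, o))
Function('u')(j) = Mul(-5, j)
Add(Function('u')(Function('N')(2)), Mul(233, Add(-162, Mul(-1, 100)))) = Add(Mul(-5, Mul(4, 2)), Mul(233, Add(-162, Mul(-1, 100)))) = Add(Mul(-5, 8), Mul(233, Add(-162, -100))) = Add(-40, Mul(233, -262)) = Add(-40, -61046) = -61086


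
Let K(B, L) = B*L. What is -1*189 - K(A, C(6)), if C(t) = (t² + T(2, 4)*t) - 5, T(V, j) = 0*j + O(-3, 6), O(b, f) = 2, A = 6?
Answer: -447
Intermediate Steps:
T(V, j) = 2 (T(V, j) = 0*j + 2 = 0 + 2 = 2)
C(t) = -5 + t² + 2*t (C(t) = (t² + 2*t) - 5 = -5 + t² + 2*t)
-1*189 - K(A, C(6)) = -1*189 - 6*(-5 + 6² + 2*6) = -189 - 6*(-5 + 36 + 12) = -189 - 6*43 = -189 - 1*258 = -189 - 258 = -447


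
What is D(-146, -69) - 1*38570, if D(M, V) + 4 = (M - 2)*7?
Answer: -39610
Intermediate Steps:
D(M, V) = -18 + 7*M (D(M, V) = -4 + (M - 2)*7 = -4 + (-2 + M)*7 = -4 + (-14 + 7*M) = -18 + 7*M)
D(-146, -69) - 1*38570 = (-18 + 7*(-146)) - 1*38570 = (-18 - 1022) - 38570 = -1040 - 38570 = -39610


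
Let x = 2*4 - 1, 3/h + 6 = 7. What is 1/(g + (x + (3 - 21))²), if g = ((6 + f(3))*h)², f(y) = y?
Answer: 1/850 ≈ 0.0011765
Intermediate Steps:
h = 3 (h = 3/(-6 + 7) = 3/1 = 3*1 = 3)
x = 7 (x = 8 - 1 = 7)
g = 729 (g = ((6 + 3)*3)² = (9*3)² = 27² = 729)
1/(g + (x + (3 - 21))²) = 1/(729 + (7 + (3 - 21))²) = 1/(729 + (7 - 18)²) = 1/(729 + (-11)²) = 1/(729 + 121) = 1/850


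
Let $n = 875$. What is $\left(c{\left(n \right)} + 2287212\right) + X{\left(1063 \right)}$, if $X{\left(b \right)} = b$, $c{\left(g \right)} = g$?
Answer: $2289150$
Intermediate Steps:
$\left(c{\left(n \right)} + 2287212\right) + X{\left(1063 \right)} = \left(875 + 2287212\right) + 1063 = 2288087 + 1063 = 2289150$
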